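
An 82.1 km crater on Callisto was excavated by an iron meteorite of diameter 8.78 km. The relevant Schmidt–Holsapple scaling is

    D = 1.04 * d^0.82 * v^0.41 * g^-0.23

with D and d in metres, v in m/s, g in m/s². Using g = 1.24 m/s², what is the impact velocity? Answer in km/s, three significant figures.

v ≈ 12.9 km/s

Rearranging for v: v = [D / (1.04 · 8780^0.82 · 1.24^-0.23)]^(1/0.41).
D = 82100 m.
8780^0.82 = 1713
1.24^-0.23 = 0.9517
Denominator = 1.04 × 1713 × 0.9517 = 1695
D / 1695 = 82100 / 1695 = 48.44
v = 48.44^(1/0.41) = 48.44^2.439 = 12889 m/s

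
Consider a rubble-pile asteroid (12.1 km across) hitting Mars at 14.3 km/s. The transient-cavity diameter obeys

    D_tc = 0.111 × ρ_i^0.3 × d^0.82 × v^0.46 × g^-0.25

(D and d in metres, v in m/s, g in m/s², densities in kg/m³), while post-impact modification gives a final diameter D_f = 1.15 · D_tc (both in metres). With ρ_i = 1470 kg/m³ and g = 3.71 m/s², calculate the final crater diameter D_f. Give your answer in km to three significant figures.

In SI: d = 12100 m, v = 14300 m/s.
ρ_i^0.3 = 1470^0.3 = 8.917
d^0.82 = 12100^0.82 = 2228
v^0.46 = 14300^0.46 = 81.56
g^-0.25 = 3.71^-0.25 = 0.7205
D_tc = 0.111 × 8.917 × 2228 × 81.56 × 0.7205 = 1.296 × 10^5 m
D_f = 1.15 × 1.296 × 10^5 = 1.490 × 10^5 m
     = 149.0 km

D_f ≈ 149 km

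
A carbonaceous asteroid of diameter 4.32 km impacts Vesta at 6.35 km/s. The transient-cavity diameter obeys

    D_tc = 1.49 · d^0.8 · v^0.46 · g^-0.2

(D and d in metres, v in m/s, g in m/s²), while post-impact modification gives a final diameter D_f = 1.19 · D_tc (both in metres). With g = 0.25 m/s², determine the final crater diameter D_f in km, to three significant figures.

In SI: d = 4320 m, v = 6350 m/s.
d^0.8 = 4320^0.8 = 809.8
v^0.46 = 6350^0.46 = 56.14
g^-0.2 = 0.25^-0.2 = 1.320
D_tc = 1.49 × 809.8 × 56.14 × 1.320 = 89410 m
D_f = 1.19 × 89410 = 1.064 × 10^5 m
     = 106.4 km

D_f ≈ 106 km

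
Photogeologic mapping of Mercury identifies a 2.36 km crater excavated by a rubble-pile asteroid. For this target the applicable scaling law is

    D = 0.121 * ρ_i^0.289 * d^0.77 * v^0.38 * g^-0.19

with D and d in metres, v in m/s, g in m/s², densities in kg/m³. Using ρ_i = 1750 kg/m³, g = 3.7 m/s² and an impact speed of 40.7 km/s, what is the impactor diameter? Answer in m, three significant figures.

d ≈ 166 m

Rearranging for d: d = [D / (0.121 · 1750^0.289 · 40700^0.38 · 3.7^-0.19)]^(1/0.77).
D = 2360 m.
1750^0.289 = 8.654
40700^0.38 = 56.45
3.7^-0.19 = 0.7799
Denominator = 0.121 × 8.654 × 56.45 × 0.7799 = 46.10
D / 46.10 = 2360 / 46.10 = 51.19
d = 51.19^(1/0.77) = 51.19^1.2987 = 165.9 m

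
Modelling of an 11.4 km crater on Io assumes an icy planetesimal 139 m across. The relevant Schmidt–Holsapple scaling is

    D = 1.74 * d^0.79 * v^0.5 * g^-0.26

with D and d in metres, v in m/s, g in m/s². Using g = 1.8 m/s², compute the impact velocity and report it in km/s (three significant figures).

Rearranging for v: v = [D / (1.74 · 139^0.79 · 1.8^-0.26)]^(1/0.5).
D = 11400 m.
139^0.79 = 49.32
1.8^-0.26 = 0.8583
Denominator = 1.74 × 49.32 × 0.8583 = 73.66
D / 73.66 = 11400 / 73.66 = 154.8
v = 154.8^(1/0.5) = 154.8^2 = 23963 m/s

v ≈ 24.0 km/s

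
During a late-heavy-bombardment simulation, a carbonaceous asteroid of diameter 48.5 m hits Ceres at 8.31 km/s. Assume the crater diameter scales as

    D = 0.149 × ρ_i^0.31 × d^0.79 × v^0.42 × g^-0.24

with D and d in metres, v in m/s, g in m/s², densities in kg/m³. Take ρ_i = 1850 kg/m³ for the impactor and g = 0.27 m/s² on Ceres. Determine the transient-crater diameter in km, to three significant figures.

D ≈ 2.00 km

In SI units: v = 8310 m/s.
ρ_i^0.31 = 1850^0.31 = 10.30
d^0.79 = 48.5^0.79 = 21.47
v^0.42 = 8310^0.42 = 44.28
g^-0.24 = 0.27^-0.24 = 1.369
D = 0.149 × 10.30 × 21.47 × 44.28 × 1.369 = 1997 m
   = 1.997 km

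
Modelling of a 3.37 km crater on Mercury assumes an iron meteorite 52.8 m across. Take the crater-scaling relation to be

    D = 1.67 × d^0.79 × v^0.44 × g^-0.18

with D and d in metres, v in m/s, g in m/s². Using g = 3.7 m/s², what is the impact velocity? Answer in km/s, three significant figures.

Rearranging for v: v = [D / (1.67 · 52.8^0.79 · 3.7^-0.18)]^(1/0.44).
D = 3370 m.
52.8^0.79 = 22.96
3.7^-0.18 = 0.7902
Denominator = 1.67 × 22.96 × 0.7902 = 30.30
D / 30.30 = 3370 / 30.30 = 111.2
v = 111.2^(1/0.44) = 111.2^2.2727 = 44687 m/s

v ≈ 44.7 km/s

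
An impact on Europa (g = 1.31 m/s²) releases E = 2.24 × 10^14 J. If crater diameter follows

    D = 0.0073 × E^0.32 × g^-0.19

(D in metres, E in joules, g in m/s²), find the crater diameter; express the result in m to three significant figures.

D ≈ 271 m

E^0.32 = (2.24 × 10^14)^0.32 = 3.909 × 10^4
g^-0.19 = 1.31^-0.19 = 0.9500
D = 0.0073 × 3.909 × 10^4 × 0.9500 = 271.1 m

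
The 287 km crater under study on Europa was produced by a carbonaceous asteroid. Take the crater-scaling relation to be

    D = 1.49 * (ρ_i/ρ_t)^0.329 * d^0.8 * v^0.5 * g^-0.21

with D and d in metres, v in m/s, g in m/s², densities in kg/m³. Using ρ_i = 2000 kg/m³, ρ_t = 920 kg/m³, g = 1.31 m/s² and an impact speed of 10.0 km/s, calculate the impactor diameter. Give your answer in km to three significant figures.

d ≈ 9.95 km

Rearranging for d: d = [D / (1.49 · (2000/920)^0.329 · 10000^0.5 · 1.31^-0.21)]^(1/0.8).
D = 287000 m.
(2000/920)^0.329 = 1.291
10000^0.5 = 100.0
1.31^-0.21 = 0.9449
Denominator = 1.49 × 1.291 × 100.0 × 0.9449 = 181.8
D / 181.8 = 287000 / 181.8 = 1579
d = 1579^(1/0.8) = 1579^1.25 = 9954 m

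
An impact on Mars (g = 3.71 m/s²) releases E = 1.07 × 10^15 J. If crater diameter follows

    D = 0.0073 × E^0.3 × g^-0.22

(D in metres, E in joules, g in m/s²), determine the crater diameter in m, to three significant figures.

E^0.3 = (1.07 × 10^15)^0.3 = 3.227 × 10^4
g^-0.22 = 3.71^-0.22 = 0.7494
D = 0.0073 × 3.227 × 10^4 × 0.7494 = 176.5 m

D ≈ 177 m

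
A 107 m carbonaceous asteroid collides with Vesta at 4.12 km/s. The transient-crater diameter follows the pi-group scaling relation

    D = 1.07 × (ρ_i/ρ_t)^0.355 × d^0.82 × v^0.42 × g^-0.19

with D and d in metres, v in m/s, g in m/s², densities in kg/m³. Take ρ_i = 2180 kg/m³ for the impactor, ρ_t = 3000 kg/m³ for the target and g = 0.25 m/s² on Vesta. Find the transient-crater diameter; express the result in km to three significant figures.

In SI units: v = 4120 m/s.
(ρ_i/ρ_t)^0.355 = (2180/3000)^0.355 = 0.8928
d^0.82 = 107^0.82 = 46.14
v^0.42 = 4120^0.42 = 32.98
g^-0.19 = 0.25^-0.19 = 1.301
D = 1.07 × 0.8928 × 46.14 × 32.98 × 1.301 = 1891 m
   = 1.891 km

D ≈ 1.89 km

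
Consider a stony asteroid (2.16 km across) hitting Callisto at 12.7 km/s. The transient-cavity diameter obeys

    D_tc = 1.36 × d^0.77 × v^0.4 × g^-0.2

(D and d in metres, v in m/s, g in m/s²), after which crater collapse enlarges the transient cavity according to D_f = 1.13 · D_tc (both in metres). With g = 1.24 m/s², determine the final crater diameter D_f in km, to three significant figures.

In SI: d = 2160 m, v = 12700 m/s.
d^0.77 = 2160^0.77 = 369.4
v^0.4 = 12700^0.4 = 43.80
g^-0.2 = 1.24^-0.2 = 0.9579
D_tc = 1.36 × 369.4 × 43.80 × 0.9579 = 21080 m
D_f = 1.13 × 21080 = 23820 m
     = 23.82 km

D_f ≈ 23.8 km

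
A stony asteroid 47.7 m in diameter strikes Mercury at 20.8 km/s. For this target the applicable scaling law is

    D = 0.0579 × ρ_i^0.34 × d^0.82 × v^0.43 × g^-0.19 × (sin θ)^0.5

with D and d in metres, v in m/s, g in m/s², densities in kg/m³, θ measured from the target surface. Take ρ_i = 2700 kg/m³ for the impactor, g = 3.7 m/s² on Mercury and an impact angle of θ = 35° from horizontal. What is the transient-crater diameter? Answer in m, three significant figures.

D ≈ 859 m

In SI units: v = 20800 m/s.
ρ_i^0.34 = 2700^0.34 = 14.68
d^0.82 = 47.7^0.82 = 23.79
v^0.43 = 20800^0.43 = 71.91
g^-0.19 = 3.7^-0.19 = 0.7799
(sin 35°)^0.5 = 0.5736^0.5 = 0.7574
D = 0.0579 × 14.68 × 23.79 × 71.91 × 0.7799 × 0.7574 = 858.9 m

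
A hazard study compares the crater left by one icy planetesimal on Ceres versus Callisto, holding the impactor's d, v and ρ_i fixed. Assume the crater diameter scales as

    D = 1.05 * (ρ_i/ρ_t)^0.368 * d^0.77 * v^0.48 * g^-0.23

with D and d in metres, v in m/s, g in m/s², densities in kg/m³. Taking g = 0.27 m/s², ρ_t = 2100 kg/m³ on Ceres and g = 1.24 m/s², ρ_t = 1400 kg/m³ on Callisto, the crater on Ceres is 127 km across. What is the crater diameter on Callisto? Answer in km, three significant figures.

D ≈ 104 km

The impactor-only factors (d, v, ρ_i) cancel in the ratio, leaving D_Callisto/D_Ceres = (g_Callisto/g_Ceres)^-0.23 · (ρ_t,Ceres/ρ_t,Callisto)^0.368.
(1.24/0.27)^-0.23 = 4.593^-0.23 = 0.7042
(2100/1400)^0.368 = 1.500^0.368 = 1.161
Ratio = 0.7042 × 1.161 = 0.8176
D_Callisto = 0.8176 × 127 km = 104 km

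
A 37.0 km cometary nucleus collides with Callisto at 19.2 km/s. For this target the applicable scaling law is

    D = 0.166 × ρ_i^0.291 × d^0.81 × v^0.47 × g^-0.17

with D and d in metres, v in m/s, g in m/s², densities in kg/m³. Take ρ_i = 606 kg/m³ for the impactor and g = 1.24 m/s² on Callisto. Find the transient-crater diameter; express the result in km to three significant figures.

D ≈ 534 km

In SI units: d = 37000 m, v = 19200 m/s.
ρ_i^0.291 = 606^0.291 = 6.452
d^0.81 = 37000^0.81 = 5015
v^0.47 = 19200^0.47 = 103.1
g^-0.17 = 1.24^-0.17 = 0.9641
D = 0.166 × 6.452 × 5015 × 103.1 × 0.9641 = 5.339 × 10^5 m
   = 533.9 km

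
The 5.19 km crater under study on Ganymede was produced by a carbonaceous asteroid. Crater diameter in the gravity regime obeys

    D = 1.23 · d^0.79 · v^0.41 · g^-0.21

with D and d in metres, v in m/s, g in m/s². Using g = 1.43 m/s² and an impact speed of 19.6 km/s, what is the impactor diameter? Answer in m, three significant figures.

d ≈ 253 m

Rearranging for d: d = [D / (1.23 · 19600^0.41 · 1.43^-0.21)]^(1/0.79).
D = 5190 m.
19600^0.41 = 57.52
1.43^-0.21 = 0.9276
Denominator = 1.23 × 57.52 × 0.9276 = 65.63
D / 65.63 = 5190 / 65.63 = 79.08
d = 79.08^(1/0.79) = 79.08^1.2658 = 252.7 m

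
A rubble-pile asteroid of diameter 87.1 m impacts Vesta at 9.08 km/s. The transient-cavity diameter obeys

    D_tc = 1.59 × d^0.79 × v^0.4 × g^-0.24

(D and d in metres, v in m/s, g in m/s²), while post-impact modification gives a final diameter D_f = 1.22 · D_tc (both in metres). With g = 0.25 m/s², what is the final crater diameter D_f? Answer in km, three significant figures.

v = 9080 m/s.
d^0.79 = 87.1^0.79 = 34.09
v^0.4 = 9080^0.4 = 38.30
g^-0.24 = 0.25^-0.24 = 1.395
D_tc = 1.59 × 34.09 × 38.30 × 1.395 = 2896 m
D_f = 1.22 × 2896 = 3533 m
     = 3.533 km

D_f ≈ 3.53 km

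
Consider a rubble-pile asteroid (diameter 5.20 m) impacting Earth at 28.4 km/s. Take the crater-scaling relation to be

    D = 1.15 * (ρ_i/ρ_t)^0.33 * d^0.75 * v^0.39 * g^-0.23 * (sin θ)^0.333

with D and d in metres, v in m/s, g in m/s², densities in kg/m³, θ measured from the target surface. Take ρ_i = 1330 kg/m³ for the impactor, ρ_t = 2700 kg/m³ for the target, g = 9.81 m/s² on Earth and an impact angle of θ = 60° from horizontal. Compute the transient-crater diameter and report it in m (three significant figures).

In SI units: v = 28400 m/s.
(ρ_i/ρ_t)^0.33 = (1330/2700)^0.33 = 0.7916
d^0.75 = 5.2^0.75 = 3.444
v^0.39 = 28400^0.39 = 54.55
g^-0.23 = 9.81^-0.23 = 0.5914
(sin 60°)^0.333 = 0.8660^0.333 = 0.9532
D = 1.15 × 0.7916 × 3.444 × 54.55 × 0.5914 × 0.9532 = 96.41 m

D ≈ 96.4 m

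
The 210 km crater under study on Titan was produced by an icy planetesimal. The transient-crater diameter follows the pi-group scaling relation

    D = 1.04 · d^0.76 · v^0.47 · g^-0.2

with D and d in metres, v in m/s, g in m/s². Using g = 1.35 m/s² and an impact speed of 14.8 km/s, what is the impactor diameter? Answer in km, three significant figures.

Rearranging for d: d = [D / (1.04 · 14800^0.47 · 1.35^-0.2)]^(1/0.76).
D = 210000 m.
14800^0.47 = 91.21
1.35^-0.2 = 0.9417
Denominator = 1.04 × 91.21 × 0.9417 = 89.33
D / 89.33 = 210000 / 89.33 = 2351
d = 2351^(1/0.76) = 2351^1.3158 = 27283 m

d ≈ 27.3 km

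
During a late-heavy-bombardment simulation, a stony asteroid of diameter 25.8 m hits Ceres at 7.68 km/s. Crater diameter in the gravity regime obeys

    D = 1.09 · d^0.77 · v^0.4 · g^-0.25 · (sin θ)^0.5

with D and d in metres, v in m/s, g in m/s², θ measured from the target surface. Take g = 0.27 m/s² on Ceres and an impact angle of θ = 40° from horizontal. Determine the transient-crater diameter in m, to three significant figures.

In SI units: v = 7680 m/s.
d^0.77 = 25.8^0.77 = 12.22
v^0.4 = 7680^0.4 = 35.82
g^-0.25 = 0.27^-0.25 = 1.387
(sin 40°)^0.5 = 0.6428^0.5 = 0.8017
D = 1.09 × 12.22 × 35.82 × 1.387 × 0.8017 = 530.5 m

D ≈ 531 m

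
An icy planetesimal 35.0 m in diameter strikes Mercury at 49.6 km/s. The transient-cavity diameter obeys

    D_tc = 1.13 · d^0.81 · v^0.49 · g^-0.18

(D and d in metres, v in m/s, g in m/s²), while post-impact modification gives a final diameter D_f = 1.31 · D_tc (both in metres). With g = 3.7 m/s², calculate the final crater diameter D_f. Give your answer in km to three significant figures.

D_f ≈ 4.16 km

v = 49600 m/s.
d^0.81 = 35^0.81 = 17.81
v^0.49 = 49600^0.49 = 199.9
g^-0.18 = 3.7^-0.18 = 0.7902
D_tc = 1.13 × 17.81 × 199.9 × 0.7902 = 3179 m
D_f = 1.31 × 3179 = 4164 m
     = 4.164 km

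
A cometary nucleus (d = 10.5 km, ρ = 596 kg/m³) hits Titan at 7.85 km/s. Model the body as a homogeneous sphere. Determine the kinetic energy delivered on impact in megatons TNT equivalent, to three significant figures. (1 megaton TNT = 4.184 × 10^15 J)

E ≈ 2.66 × 10^6 Mt TNT

d = 10500 m; v = 7850 m/s.
Mass m = (π/6) ρ d³ = (π/6) × 596 × (10500)³ = 3.613 × 10^14 kg
E = ½ m v² = 0.5 × 3.613 × 10^14 × (7850)² = 1.113 × 10^22 J
   = 1.113 × 10^22 / 4.184×10^15 = 2.660 × 10^6 Mt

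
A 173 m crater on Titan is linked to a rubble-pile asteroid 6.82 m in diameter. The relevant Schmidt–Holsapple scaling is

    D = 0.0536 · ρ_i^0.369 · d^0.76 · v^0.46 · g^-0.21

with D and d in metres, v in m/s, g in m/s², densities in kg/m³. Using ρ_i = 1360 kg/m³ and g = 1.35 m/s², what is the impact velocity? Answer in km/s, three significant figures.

Rearranging for v: v = [D / (0.0536 · 1360^0.369 · 6.82^0.76 · 1.35^-0.21)]^(1/0.46).
1360^0.369 = 14.33
6.82^0.76 = 4.302
1.35^-0.21 = 0.9389
Denominator = 0.0536 × 14.33 × 4.302 × 0.9389 = 3.102
D / 3.102 = 173 / 3.102 = 55.77
v = 55.77^(1/0.46) = 55.77^2.1739 = 6259 m/s

v ≈ 6.26 km/s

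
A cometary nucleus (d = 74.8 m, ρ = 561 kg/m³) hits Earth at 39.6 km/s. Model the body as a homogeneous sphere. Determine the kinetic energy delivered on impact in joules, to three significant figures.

E ≈ 9.64 × 10^16 J

v = 39600 m/s.
Mass m = (π/6) ρ d³ = (π/6) × 561 × (74.8)³ = 1.229 × 10^8 kg
E = ½ m v² = 0.5 × 1.229 × 10^8 × (39600)² = 9.636 × 10^16 J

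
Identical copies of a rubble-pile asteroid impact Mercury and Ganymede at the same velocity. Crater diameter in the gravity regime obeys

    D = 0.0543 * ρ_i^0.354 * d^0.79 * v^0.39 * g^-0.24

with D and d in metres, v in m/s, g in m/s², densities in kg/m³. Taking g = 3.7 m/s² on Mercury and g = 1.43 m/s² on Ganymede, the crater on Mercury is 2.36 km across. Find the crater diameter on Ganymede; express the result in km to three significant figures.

D ≈ 2.96 km

All impactor-dependent factors cancel in the ratio, leaving D_Ganymede/D_Mercury = (g_Ganymede/g_Mercury)^-0.24.
(1.43/3.7)^-0.24 = 0.3865^-0.24 = 1.256
D_Ganymede = 1.256 × 2.36 km = 2.96 km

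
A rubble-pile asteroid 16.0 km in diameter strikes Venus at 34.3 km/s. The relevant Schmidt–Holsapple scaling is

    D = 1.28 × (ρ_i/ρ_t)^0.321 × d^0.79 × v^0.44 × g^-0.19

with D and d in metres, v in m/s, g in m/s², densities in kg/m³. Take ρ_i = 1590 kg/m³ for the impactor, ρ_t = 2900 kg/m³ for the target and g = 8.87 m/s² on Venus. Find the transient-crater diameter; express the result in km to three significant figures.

In SI units: d = 16000 m, v = 34300 m/s.
(ρ_i/ρ_t)^0.321 = (1590/2900)^0.321 = 0.8246
d^0.79 = 16000^0.79 = 2095
v^0.44 = 34300^0.44 = 98.98
g^-0.19 = 8.87^-0.19 = 0.6605
D = 1.28 × 0.8246 × 2095 × 98.98 × 0.6605 = 1.446 × 10^5 m
   = 144.6 km

D ≈ 145 km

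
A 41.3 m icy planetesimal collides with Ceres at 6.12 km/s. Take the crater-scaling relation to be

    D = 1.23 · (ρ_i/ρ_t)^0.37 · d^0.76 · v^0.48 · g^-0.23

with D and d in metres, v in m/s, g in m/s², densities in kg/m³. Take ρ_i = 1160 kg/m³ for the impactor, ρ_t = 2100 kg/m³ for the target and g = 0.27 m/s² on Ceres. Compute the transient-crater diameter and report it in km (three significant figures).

In SI units: v = 6120 m/s.
(ρ_i/ρ_t)^0.37 = (1160/2100)^0.37 = 0.8028
d^0.76 = 41.3^0.76 = 16.91
v^0.48 = 6120^0.48 = 65.71
g^-0.23 = 0.27^-0.23 = 1.351
D = 1.23 × 0.8028 × 16.91 × 65.71 × 1.351 = 1482 m
   = 1.482 km

D ≈ 1.48 km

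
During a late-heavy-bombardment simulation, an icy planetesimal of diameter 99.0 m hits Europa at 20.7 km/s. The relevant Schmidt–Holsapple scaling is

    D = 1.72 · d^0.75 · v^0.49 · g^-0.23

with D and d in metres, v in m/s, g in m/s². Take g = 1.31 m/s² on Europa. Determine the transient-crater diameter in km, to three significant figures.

In SI units: v = 20700 m/s.
d^0.75 = 99^0.75 = 31.39
v^0.49 = 20700^0.49 = 130.3
g^-0.23 = 1.31^-0.23 = 0.9398
D = 1.72 × 31.39 × 130.3 × 0.9398 = 6611 m
   = 6.611 km

D ≈ 6.61 km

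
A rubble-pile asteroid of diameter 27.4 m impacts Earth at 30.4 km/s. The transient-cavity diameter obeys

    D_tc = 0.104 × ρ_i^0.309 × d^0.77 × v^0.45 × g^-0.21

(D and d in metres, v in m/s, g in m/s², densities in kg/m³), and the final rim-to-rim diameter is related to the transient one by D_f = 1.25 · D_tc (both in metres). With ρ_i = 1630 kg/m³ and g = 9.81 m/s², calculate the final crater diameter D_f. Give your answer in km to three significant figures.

v = 30400 m/s.
ρ_i^0.309 = 1630^0.309 = 9.830
d^0.77 = 27.4^0.77 = 12.80
v^0.45 = 30400^0.45 = 104.1
g^-0.21 = 9.81^-0.21 = 0.6191
D_tc = 0.104 × 9.830 × 12.80 × 104.1 × 0.6191 = 843.4 m
D_f = 1.25 × 843.4 = 1054 m
     = 1.054 km

D_f ≈ 1.05 km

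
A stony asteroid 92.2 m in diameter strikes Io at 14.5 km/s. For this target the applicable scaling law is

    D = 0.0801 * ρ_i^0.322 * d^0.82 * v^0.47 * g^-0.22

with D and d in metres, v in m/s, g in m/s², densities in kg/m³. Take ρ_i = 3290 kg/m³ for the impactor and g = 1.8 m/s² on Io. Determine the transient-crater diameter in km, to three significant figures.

In SI units: v = 14500 m/s.
ρ_i^0.322 = 3290^0.322 = 13.57
d^0.82 = 92.2^0.82 = 40.84
v^0.47 = 14500^0.47 = 90.33
g^-0.22 = 1.8^-0.22 = 0.8787
D = 0.0801 × 13.57 × 40.84 × 90.33 × 0.8787 = 3523 m
   = 3.523 km

D ≈ 3.52 km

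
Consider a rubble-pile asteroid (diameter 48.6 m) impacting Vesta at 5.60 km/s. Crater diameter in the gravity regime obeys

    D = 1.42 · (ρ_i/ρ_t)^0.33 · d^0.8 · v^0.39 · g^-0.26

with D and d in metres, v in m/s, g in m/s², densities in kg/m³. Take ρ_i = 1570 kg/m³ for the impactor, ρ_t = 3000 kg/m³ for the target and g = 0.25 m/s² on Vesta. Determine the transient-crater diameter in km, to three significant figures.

D ≈ 1.06 km

In SI units: v = 5600 m/s.
(ρ_i/ρ_t)^0.33 = (1570/3000)^0.33 = 0.8076
d^0.8 = 48.6^0.8 = 22.35
v^0.39 = 5600^0.39 = 28.96
g^-0.26 = 0.25^-0.26 = 1.434
D = 1.42 × 0.8076 × 22.35 × 28.96 × 1.434 = 1064 m
   = 1.064 km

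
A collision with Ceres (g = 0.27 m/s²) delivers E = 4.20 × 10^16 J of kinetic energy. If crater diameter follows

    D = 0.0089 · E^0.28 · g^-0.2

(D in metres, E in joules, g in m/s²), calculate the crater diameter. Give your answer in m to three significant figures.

E^0.28 = (4.20 × 10^16)^0.28 = 4.513 × 10^4
g^-0.2 = 0.27^-0.2 = 1.299
D = 0.0089 × 4.513 × 10^4 × 1.299 = 521.8 m

D ≈ 522 m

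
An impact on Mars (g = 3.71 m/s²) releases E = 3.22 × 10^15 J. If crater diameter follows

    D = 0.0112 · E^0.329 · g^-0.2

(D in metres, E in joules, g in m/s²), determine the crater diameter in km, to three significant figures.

E^0.329 = (3.22 × 10^15)^0.329 = 1.265 × 10^5
g^-0.2 = 3.71^-0.2 = 0.7694
D = 0.0112 × 1.265 × 10^5 × 0.7694 = 1090 m
   = 1.090 km

D ≈ 1.09 km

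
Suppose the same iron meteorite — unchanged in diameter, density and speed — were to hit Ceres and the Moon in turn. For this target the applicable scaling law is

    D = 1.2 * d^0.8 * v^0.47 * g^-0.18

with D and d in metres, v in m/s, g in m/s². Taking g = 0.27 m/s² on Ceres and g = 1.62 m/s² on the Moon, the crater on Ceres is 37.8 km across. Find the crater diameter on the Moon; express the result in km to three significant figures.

D ≈ 27.4 km

All impactor-dependent factors cancel in the ratio, leaving D_Moon/D_Ceres = (g_Moon/g_Ceres)^-0.18.
(1.62/0.27)^-0.18 = 6.000^-0.18 = 0.7243
D_Moon = 0.7243 × 37.8 km = 27.4 km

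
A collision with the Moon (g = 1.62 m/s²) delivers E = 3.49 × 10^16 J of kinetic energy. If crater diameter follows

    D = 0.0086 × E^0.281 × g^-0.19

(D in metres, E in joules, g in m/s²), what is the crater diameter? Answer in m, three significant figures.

D ≈ 349 m

E^0.281 = (3.49 × 10^16)^0.281 = 4.452 × 10^4
g^-0.19 = 1.62^-0.19 = 0.9124
D = 0.0086 × 4.452 × 10^4 × 0.9124 = 349.3 m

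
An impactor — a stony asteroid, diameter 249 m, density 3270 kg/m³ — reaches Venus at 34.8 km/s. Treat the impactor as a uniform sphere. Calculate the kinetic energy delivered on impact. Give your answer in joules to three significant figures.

v = 34800 m/s.
Mass m = (π/6) ρ d³ = (π/6) × 3270 × (249)³ = 2.643 × 10^10 kg
E = ½ m v² = 0.5 × 2.643 × 10^10 × (34800)² = 1.600 × 10^19 J

E ≈ 1.60 × 10^19 J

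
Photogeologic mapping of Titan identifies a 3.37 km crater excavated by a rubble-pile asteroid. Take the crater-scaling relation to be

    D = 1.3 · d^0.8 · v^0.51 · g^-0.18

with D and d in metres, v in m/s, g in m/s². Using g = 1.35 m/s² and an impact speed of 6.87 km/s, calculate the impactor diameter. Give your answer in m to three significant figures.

d ≈ 70.9 m

Rearranging for d: d = [D / (1.3 · 6870^0.51 · 1.35^-0.18)]^(1/0.8).
D = 3370 m.
6870^0.51 = 90.54
1.35^-0.18 = 0.9474
Denominator = 1.3 × 90.54 × 0.9474 = 111.5
D / 111.5 = 3370 / 111.5 = 30.22
d = 30.22^(1/0.8) = 30.22^1.25 = 70.85 m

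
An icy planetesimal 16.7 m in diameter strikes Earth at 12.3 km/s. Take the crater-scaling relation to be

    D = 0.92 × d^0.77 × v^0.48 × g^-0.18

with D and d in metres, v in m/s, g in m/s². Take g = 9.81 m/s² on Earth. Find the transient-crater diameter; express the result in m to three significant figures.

In SI units: v = 12300 m/s.
d^0.77 = 16.7^0.77 = 8.740
v^0.48 = 12300^0.48 = 91.87
g^-0.18 = 9.81^-0.18 = 0.6630
D = 0.92 × 8.740 × 91.87 × 0.6630 = 489.8 m

D ≈ 490 m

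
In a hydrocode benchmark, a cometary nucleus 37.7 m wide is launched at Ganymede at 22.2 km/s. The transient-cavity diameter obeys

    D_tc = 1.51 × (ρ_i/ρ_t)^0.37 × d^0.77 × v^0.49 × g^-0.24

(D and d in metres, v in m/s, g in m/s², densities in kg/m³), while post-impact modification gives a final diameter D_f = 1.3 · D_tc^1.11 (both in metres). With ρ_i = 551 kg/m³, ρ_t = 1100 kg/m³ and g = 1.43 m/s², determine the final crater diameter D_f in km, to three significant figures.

D_f ≈ 7.23 km

v = 22200 m/s.
(ρ_i/ρ_t)^0.37 = (551/1100)^0.37 = 0.7743
d^0.77 = 37.7^0.77 = 16.36
v^0.49 = 22200^0.49 = 134.8
g^-0.24 = 1.43^-0.24 = 0.9177
D_tc = 1.51 × 0.7743 × 16.36 × 134.8 × 0.9177 = 2366 m
D_f = 1.3 × (2366)^1.11 = 7229 m
     = 7.229 km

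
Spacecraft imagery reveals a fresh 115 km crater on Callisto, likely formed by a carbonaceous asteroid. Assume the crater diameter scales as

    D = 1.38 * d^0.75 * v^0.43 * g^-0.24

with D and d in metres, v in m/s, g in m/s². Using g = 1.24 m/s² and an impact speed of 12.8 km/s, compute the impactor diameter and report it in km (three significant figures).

Rearranging for d: d = [D / (1.38 · 12800^0.43 · 1.24^-0.24)]^(1/0.75).
D = 115000 m.
12800^0.43 = 58.36
1.24^-0.24 = 0.9497
Denominator = 1.38 × 58.36 × 0.9497 = 76.49
D / 76.49 = 115000 / 76.49 = 1503
d = 1503^(1/0.75) = 1503^1.3333 = 17212 m

d ≈ 17.2 km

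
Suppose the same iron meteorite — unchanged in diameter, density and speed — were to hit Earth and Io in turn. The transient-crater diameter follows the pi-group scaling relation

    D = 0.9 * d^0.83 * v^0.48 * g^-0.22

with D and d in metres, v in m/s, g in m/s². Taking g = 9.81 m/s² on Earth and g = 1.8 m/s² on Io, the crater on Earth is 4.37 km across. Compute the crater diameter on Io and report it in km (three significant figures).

All impactor-dependent factors cancel in the ratio, leaving D_Io/D_Earth = (g_Io/g_Earth)^-0.22.
(1.8/9.81)^-0.22 = 0.1835^-0.22 = 1.452
D_Io = 1.452 × 4.37 km = 6.35 km

D ≈ 6.35 km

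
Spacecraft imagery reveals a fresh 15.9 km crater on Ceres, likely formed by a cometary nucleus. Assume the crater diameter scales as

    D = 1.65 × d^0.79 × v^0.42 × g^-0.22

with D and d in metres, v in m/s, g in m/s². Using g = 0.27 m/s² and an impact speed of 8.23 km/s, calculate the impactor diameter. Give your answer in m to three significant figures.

Rearranging for d: d = [D / (1.65 · 8230^0.42 · 0.27^-0.22)]^(1/0.79).
D = 15900 m.
8230^0.42 = 44.10
0.27^-0.22 = 1.334
Denominator = 1.65 × 44.10 × 1.334 = 97.07
D / 97.07 = 15900 / 97.07 = 163.8
d = 163.8^(1/0.79) = 163.8^1.2658 = 635.2 m

d ≈ 635 m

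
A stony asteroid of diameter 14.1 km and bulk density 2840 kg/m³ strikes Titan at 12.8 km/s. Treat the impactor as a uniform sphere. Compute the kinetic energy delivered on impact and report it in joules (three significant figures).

E ≈ 3.41 × 10^23 J

d = 14100 m; v = 12800 m/s.
Mass m = (π/6) ρ d³ = (π/6) × 2840 × (14100)³ = 4.168 × 10^15 kg
E = ½ m v² = 0.5 × 4.168 × 10^15 × (12800)² = 3.414 × 10^23 J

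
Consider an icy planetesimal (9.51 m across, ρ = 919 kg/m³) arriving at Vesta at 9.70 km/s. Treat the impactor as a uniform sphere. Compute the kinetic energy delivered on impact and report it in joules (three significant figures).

E ≈ 1.95 × 10^13 J

v = 9700 m/s.
Mass m = (π/6) ρ d³ = (π/6) × 919 × (9.51)³ = 4.139 × 10^5 kg
E = ½ m v² = 0.5 × 4.139 × 10^5 × (9700)² = 1.947 × 10^13 J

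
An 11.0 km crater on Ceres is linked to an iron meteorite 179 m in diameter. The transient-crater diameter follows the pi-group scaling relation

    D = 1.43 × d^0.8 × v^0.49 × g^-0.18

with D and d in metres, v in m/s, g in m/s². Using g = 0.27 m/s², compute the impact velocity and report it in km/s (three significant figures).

v ≈ 11.1 km/s

Rearranging for v: v = [D / (1.43 · 179^0.8 · 0.27^-0.18)]^(1/0.49).
D = 11000 m.
179^0.8 = 63.43
0.27^-0.18 = 1.266
Denominator = 1.43 × 63.43 × 1.266 = 114.8
D / 114.8 = 11000 / 114.8 = 95.82
v = 95.82^(1/0.49) = 95.82^2.0408 = 11060 m/s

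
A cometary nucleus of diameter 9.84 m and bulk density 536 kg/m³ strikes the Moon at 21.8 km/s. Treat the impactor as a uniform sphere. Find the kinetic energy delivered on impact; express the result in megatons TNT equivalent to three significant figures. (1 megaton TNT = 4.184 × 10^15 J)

E ≈ 0.0152 Mt TNT

v = 21800 m/s.
Mass m = (π/6) ρ d³ = (π/6) × 536 × (9.84)³ = 2.674 × 10^5 kg
E = ½ m v² = 0.5 × 2.674 × 10^5 × (21800)² = 6.354 × 10^13 J
   = 6.354 × 10^13 / 4.184×10^15 = 0.01519 Mt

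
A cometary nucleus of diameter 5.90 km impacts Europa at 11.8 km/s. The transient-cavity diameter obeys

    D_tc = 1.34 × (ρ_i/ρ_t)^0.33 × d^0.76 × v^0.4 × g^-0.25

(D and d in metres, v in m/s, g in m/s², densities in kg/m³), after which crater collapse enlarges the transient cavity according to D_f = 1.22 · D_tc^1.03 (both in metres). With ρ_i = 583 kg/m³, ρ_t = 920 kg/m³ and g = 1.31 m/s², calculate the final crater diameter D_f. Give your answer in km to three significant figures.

In SI: d = 5900 m, v = 11800 m/s.
(ρ_i/ρ_t)^0.33 = (583/920)^0.33 = 0.8602
d^0.76 = 5900^0.76 = 734.3
v^0.4 = 11800^0.4 = 42.54
g^-0.25 = 1.31^-0.25 = 0.9347
D_tc = 1.34 × 0.8602 × 734.3 × 42.54 × 0.9347 = 33650 m
D_f = 1.22 × (33650)^1.03 = 56125 m
     = 56.12 km

D_f ≈ 56.1 km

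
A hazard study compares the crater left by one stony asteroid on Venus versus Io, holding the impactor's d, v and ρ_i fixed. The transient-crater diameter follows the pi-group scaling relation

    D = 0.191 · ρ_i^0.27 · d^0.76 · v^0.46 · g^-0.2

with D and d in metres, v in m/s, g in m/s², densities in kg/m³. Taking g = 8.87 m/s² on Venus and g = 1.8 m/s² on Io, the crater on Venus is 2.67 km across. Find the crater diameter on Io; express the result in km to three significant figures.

D ≈ 3.67 km

All impactor-dependent factors cancel in the ratio, leaving D_Io/D_Venus = (g_Io/g_Venus)^-0.2.
(1.8/8.87)^-0.2 = 0.2029^-0.2 = 1.376
D_Io = 1.376 × 2.67 km = 3.67 km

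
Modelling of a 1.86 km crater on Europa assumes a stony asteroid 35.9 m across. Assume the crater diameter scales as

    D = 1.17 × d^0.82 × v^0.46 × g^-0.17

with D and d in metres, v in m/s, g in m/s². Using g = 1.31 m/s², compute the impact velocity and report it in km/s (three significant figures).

Rearranging for v: v = [D / (1.17 · 35.9^0.82 · 1.31^-0.17)]^(1/0.46).
D = 1860 m.
35.9^0.82 = 18.84
1.31^-0.17 = 0.9551
Denominator = 1.17 × 18.84 × 0.9551 = 21.05
D / 21.05 = 1860 / 21.05 = 88.36
v = 88.36^(1/0.46) = 88.36^2.1739 = 17020 m/s

v ≈ 17.0 km/s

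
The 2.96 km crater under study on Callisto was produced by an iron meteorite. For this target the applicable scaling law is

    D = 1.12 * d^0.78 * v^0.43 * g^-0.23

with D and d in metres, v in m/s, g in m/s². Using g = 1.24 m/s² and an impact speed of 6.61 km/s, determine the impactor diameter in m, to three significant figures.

Rearranging for d: d = [D / (1.12 · 6610^0.43 · 1.24^-0.23)]^(1/0.78).
D = 2960 m.
6610^0.43 = 43.92
1.24^-0.23 = 0.9517
Denominator = 1.12 × 43.92 × 0.9517 = 46.81
D / 46.81 = 2960 / 46.81 = 63.23
d = 63.23^(1/0.78) = 63.23^1.2821 = 203.7 m

d ≈ 204 m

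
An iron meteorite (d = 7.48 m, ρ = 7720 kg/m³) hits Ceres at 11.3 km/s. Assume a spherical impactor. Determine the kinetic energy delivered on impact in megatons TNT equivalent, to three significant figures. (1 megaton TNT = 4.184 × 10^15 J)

E ≈ 0.0258 Mt TNT

v = 11300 m/s.
Mass m = (π/6) ρ d³ = (π/6) × 7720 × (7.48)³ = 1.692 × 10^6 kg
E = ½ m v² = 0.5 × 1.692 × 10^6 × (11300)² = 1.080 × 10^14 J
   = 1.080 × 10^14 / 4.184×10^15 = 0.02581 Mt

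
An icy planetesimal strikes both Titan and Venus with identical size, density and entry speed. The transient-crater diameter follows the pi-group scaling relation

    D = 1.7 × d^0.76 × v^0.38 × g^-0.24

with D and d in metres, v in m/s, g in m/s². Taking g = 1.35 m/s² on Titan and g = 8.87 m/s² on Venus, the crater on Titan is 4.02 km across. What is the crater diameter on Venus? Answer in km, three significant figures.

All impactor-dependent factors cancel in the ratio, leaving D_Venus/D_Titan = (g_Venus/g_Titan)^-0.24.
(8.87/1.35)^-0.24 = 6.570^-0.24 = 0.6365
D_Venus = 0.6365 × 4.02 km = 2.56 km

D ≈ 2.56 km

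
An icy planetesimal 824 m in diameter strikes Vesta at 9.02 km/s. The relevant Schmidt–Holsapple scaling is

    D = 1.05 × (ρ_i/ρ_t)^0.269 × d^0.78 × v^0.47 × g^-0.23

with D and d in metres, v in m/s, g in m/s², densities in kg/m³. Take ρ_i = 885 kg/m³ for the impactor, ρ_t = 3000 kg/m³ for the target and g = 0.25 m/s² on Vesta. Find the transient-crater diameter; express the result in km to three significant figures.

In SI units: v = 9020 m/s.
(ρ_i/ρ_t)^0.269 = (885/3000)^0.269 = 0.7201
d^0.78 = 824^0.78 = 188.1
v^0.47 = 9020^0.47 = 72.27
g^-0.23 = 0.25^-0.23 = 1.376
D = 1.05 × 0.7201 × 188.1 × 72.27 × 1.376 = 14143 m
   = 14.14 km

D ≈ 14.1 km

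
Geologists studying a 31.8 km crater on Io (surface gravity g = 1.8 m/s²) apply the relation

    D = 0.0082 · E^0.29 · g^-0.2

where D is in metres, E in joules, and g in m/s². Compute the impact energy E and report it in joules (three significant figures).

Rearranging: E = [D / (0.0082 · g^-0.2)]^(1/0.29).
D = 31800 m.
g^-0.2 = 1.8^-0.2 = 0.8891
D / (0.0082 × 0.8891) = 31800 / (7.291 × 10^-3) = 4.362 × 10^6
E = (4.362 × 10^6)^3.4483 = 7.864 × 10^22 J

E ≈ 7.86 × 10^22 J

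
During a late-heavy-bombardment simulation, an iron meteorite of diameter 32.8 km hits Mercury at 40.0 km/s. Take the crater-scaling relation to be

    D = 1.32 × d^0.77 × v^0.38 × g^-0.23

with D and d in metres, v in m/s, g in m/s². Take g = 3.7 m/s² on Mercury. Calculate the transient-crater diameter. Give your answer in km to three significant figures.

D ≈ 164 km

In SI units: d = 32800 m, v = 40000 m/s.
d^0.77 = 32800^0.77 = 3001
v^0.38 = 40000^0.38 = 56.08
g^-0.23 = 3.7^-0.23 = 0.7401
D = 1.32 × 3001 × 56.08 × 0.7401 = 1.644 × 10^5 m
   = 164.4 km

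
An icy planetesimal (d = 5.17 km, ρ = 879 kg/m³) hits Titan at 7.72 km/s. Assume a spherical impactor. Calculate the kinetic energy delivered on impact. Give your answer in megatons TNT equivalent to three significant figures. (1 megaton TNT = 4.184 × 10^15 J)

d = 5170 m; v = 7720 m/s.
Mass m = (π/6) ρ d³ = (π/6) × 879 × (5170)³ = 6.360 × 10^13 kg
E = ½ m v² = 0.5 × 6.360 × 10^13 × (7720)² = 1.895 × 10^21 J
   = 1.895 × 10^21 / 4.184×10^15 = 4.529 × 10^5 Mt

E ≈ 4.53 × 10^5 Mt TNT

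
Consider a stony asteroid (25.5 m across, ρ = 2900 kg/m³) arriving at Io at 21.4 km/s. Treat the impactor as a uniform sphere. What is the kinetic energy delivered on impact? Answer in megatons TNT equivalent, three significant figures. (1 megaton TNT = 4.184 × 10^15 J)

v = 21400 m/s.
Mass m = (π/6) ρ d³ = (π/6) × 2900 × (25.5)³ = 2.518 × 10^7 kg
E = ½ m v² = 0.5 × 2.518 × 10^7 × (21400)² = 5.766 × 10^15 J
   = 5.766 × 10^15 / 4.184×10^15 = 1.378 Mt

E ≈ 1.38 Mt TNT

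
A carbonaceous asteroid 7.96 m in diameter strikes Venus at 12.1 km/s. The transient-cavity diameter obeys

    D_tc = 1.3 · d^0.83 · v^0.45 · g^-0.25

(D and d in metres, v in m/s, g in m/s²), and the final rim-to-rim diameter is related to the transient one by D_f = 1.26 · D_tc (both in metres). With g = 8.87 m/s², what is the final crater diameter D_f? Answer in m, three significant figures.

D_f ≈ 365 m

v = 12100 m/s.
d^0.83 = 7.96^0.83 = 5.594
v^0.45 = 12100^0.45 = 68.75
g^-0.25 = 8.87^-0.25 = 0.5795
D_tc = 1.3 × 5.594 × 68.75 × 0.5795 = 289.7 m
D_f = 1.26 × 289.7 = 365.0 m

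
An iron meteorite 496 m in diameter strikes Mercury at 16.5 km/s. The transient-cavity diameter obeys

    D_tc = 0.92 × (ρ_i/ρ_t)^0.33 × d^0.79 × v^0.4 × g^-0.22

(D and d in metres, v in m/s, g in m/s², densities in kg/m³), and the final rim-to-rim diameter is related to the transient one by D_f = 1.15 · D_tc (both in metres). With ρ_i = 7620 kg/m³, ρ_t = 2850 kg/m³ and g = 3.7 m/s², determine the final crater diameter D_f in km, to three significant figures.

v = 16500 m/s.
(ρ_i/ρ_t)^0.33 = (7620/2850)^0.33 = 1.383
d^0.79 = 496^0.79 = 134.7
v^0.4 = 16500^0.4 = 48.64
g^-0.22 = 3.7^-0.22 = 0.7499
D_tc = 0.92 × 1.383 × 134.7 × 48.64 × 0.7499 = 6251 m
D_f = 1.15 × 6251 = 7189 m
     = 7.189 km

D_f ≈ 7.19 km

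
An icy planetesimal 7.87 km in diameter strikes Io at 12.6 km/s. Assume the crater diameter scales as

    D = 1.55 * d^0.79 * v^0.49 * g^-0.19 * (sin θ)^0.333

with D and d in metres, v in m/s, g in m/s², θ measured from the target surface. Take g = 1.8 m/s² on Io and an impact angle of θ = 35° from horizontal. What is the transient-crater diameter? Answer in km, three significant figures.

In SI units: d = 7870 m, v = 12600 m/s.
d^0.79 = 7870^0.79 = 1196
v^0.49 = 12600^0.49 = 102.1
g^-0.19 = 1.8^-0.19 = 0.8943
(sin 35°)^0.333 = 0.5736^0.333 = 0.8310
D = 1.55 × 1196 × 102.1 × 0.8943 × 0.8310 = 1.407 × 10^5 m
   = 140.7 km

D ≈ 141 km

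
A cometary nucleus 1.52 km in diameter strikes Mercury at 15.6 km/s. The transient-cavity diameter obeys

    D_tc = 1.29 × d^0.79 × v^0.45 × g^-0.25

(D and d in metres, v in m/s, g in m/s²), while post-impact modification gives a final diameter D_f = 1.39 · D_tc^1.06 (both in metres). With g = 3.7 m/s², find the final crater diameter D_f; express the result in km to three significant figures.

In SI: d = 1520 m, v = 15600 m/s.
d^0.79 = 1520^0.79 = 326.3
v^0.45 = 15600^0.45 = 77.07
g^-0.25 = 3.7^-0.25 = 0.7210
D_tc = 1.29 × 326.3 × 77.07 × 0.7210 = 23390 m
D_f = 1.39 × (23390)^1.06 = 59455 m
     = 59.45 km

D_f ≈ 59.5 km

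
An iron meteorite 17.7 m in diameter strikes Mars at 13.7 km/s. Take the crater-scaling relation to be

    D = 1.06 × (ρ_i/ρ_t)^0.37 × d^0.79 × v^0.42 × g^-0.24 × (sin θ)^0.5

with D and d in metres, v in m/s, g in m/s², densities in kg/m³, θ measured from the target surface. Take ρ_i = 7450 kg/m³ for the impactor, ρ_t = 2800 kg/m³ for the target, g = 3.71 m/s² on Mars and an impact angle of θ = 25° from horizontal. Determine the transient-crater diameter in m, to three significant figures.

In SI units: v = 13700 m/s.
(ρ_i/ρ_t)^0.37 = (7450/2800)^0.37 = 1.436
d^0.79 = 17.7^0.79 = 9.681
v^0.42 = 13700^0.42 = 54.63
g^-0.24 = 3.71^-0.24 = 0.7300
(sin 25°)^0.5 = 0.4226^0.5 = 0.6501
D = 1.06 × 1.436 × 9.681 × 54.63 × 0.7300 × 0.6501 = 382.0 m

D ≈ 382 m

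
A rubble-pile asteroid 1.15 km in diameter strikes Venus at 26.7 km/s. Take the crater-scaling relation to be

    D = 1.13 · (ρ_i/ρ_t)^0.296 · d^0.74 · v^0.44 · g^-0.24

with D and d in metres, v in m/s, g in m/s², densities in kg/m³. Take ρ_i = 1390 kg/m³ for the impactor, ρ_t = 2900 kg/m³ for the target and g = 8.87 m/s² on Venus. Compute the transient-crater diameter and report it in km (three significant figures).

In SI units: d = 1150 m, v = 26700 m/s.
(ρ_i/ρ_t)^0.296 = (1390/2900)^0.296 = 0.8044
d^0.74 = 1150^0.74 = 184.0
v^0.44 = 26700^0.44 = 88.65
g^-0.24 = 8.87^-0.24 = 0.5922
D = 1.13 × 0.8044 × 184.0 × 88.65 × 0.5922 = 8780 m
   = 8.780 km

D ≈ 8.78 km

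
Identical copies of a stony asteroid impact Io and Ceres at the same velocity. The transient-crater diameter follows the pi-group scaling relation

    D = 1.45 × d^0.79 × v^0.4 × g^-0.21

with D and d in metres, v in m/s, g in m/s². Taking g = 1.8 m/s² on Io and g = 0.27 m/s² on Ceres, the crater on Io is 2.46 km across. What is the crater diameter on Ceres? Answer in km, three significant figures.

All impactor-dependent factors cancel in the ratio, leaving D_Ceres/D_Io = (g_Ceres/g_Io)^-0.21.
(0.27/1.8)^-0.21 = 0.1500^-0.21 = 1.489
D_Ceres = 1.489 × 2.46 km = 3.66 km

D ≈ 3.66 km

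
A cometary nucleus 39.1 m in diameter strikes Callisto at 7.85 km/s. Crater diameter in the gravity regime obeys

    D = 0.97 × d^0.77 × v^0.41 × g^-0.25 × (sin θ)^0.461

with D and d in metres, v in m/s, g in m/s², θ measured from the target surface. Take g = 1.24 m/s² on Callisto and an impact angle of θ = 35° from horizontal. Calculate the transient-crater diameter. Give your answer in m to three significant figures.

D ≈ 473 m

In SI units: v = 7850 m/s.
d^0.77 = 39.1^0.77 = 16.83
v^0.41 = 7850^0.41 = 39.53
g^-0.25 = 1.24^-0.25 = 0.9476
(sin 35°)^0.461 = 0.5736^0.461 = 0.7740
D = 0.97 × 16.83 × 39.53 × 0.9476 × 0.7740 = 473.3 m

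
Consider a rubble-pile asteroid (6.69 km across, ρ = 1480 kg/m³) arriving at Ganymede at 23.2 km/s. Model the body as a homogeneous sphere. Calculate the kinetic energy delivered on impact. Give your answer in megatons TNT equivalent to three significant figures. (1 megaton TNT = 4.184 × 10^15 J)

d = 6690 m; v = 23200 m/s.
Mass m = (π/6) ρ d³ = (π/6) × 1480 × (6690)³ = 2.320 × 10^14 kg
E = ½ m v² = 0.5 × 2.320 × 10^14 × (23200)² = 6.244 × 10^22 J
   = 6.244 × 10^22 / 4.184×10^15 = 1.492 × 10^7 Mt

E ≈ 1.49 × 10^7 Mt TNT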